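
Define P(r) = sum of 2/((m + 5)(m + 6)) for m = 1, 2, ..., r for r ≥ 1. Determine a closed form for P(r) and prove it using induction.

We claim P(r) = r/(3(r + 6)) for all r ≥ 1.
Base step (r = 1): P(1) = 1/21, and the closed form gives 1/21. They agree.
Inductive step: suppose the statement holds for some m ≥ 1, so P(m) = m/(3(m + 6)).
Then P(m+1) = P(m) + (2/((m + 6)(m + 7))) = (m/(3(m + 6))) + (2/((m + 6)(m + 7))).
Simplifying, P(m+1) = (m + 1)/(3(m + 7)) = (m+1)/(3((m+1) + 6)),
which is the closed form with r = m+1.
By induction, the statement is established for all r ≥ 1.

P(r) = r/(3(r + 6))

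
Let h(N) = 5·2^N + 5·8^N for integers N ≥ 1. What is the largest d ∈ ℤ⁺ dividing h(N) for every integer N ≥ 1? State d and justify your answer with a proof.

d = 10

Computing the first values: h(1) = 50 and h(2) = 340; gcd(50, 340) = 10, so d ≤ 10.
We prove 10 | 5·2^N + 5·8^N for all N ≥ 1 by induction on N.
Base case (N = 1): h(1) = 50 = 10·(5), so 10 | h(1).
Inductive step: suppose the statement holds for some p ≥ 1, i.e. 10 | h(p). Then
h(p+1) − 8·h(p) = (5·2^(p+1) + 5·8^(p+1)) − 8·(5·2^p + 5·8^p) = (5)·2^p·(2 − 8) = (-30)·2^p. Since 10 | h(p) by the inductive hypothesis, 10 | 8·h(p); and 10 | -30 since -30 = 10·-3. Therefore 10 | h(p+1).
This completes the induction.
Therefore the largest such d is 10.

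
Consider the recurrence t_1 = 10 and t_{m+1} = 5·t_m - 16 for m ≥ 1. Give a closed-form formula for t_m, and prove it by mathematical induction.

Computing the first terms: t_1 = 10, t_2 = 34, t_3 = 154. This suggests t_m = 6·5^(m - 1) + 4.
When m = 1: the formula gives 10 = 10 = t_1.
For the inductive step, assume it holds for an arbitrary i ≥ 1, so t_i = 6·5^(i - 1) + 4.
Then t_{i+1} = 5·t_i - 16 = 5·(6·5^(i - 1) + 4) - 16 = 6·5^i + 4 = 6·5^((i+1) - 1) + 4,
which is the claimed formula at m = i+1.
By induction, the statement is established for all m ≥ 1.

t_m = 6·5^(m - 1) + 4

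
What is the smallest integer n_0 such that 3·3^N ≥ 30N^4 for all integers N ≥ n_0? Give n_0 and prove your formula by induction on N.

n_0 = 11

At N = 10: 177147 < 300000, so the inequality fails and n_0 ≥ 11. We prove 3·3^N ≥ 30N^4 for all N ≥ 11.
When N = 11: 3·3^N = 531441 and 30N^4 = 439230, so 531441 ≥ 439230.
For the inductive step, assume it holds for an arbitrary p ≥ 11, so 3·3^p ≥ 30p^4.
Then 3·3^(p + 1) = 3·(3·3^p) ≥ 3·(30p^4).
Also, for p ≥ 11 we have 3·(30p^4) ≥ 30(p+1)^4, since 3 ≥ (1 + 1/p)^4 for all p ≥ 11.
Combining, 3·3^(p + 1) ≥ 30(p+1)^4.
Hence, by induction on N, the claim holds for every N ≥ 11.
Hence the smallest such n_0 is 11.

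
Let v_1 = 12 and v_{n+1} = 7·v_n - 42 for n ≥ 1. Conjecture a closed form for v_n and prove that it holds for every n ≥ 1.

Computing the first terms: v_1 = 12, v_2 = 42, v_3 = 252. This suggests v_n = 5·7^(n - 1) + 7.
For the base case n = 1: the formula gives 12 = 12 = v_1.
For the inductive step, assume it holds for an arbitrary i ≥ 1, so v_i = 5·7^(i - 1) + 7.
Then v_{i+1} = 7·v_i - 42 = 7·(5·7^(i - 1) + 7) - 42 = 5·7^i + 7 = 5·7^((i+1) - 1) + 7,
which is the claimed formula at n = i+1.
By induction, the statement is established for all n ≥ 1.

v_n = 5·7^(n - 1) + 7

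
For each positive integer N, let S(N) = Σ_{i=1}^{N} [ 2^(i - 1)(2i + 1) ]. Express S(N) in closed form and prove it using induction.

S(N) = 2^N(2N - 1) + 1

We claim S(N) = 2^N(2N - 1) + 1 for all N ≥ 1.
When N = 1: S(1) = 3, and the closed form gives 3. They agree.
Inductive step: suppose the statement holds for some i ≥ 1, so S(i) = 2^i(2i - 1) + 1.
Then S(i+1) = S(i) + (2^i(2i + 3)) = (2^i(2i - 1) + 1) + (2^i(2i + 3)).
Simplifying, S(i+1) = 2^(i + 1) + 2^(i + 2)i + 1 = 2^(i+1)(2(i+1) - 1) + 1,
which is the closed form with N = i+1.
This completes the induction.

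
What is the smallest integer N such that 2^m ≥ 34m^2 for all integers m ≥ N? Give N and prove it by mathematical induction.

At m = 12: 4096 < 4896, so the inequality fails and N ≥ 13. We prove 2^m ≥ 34m^2 for all m ≥ 13.
Base step (m = 13): 2^m = 8192 and 34m^2 = 5746, so 8192 ≥ 5746.
Suppose the result is true for m = p, so 2^p ≥ 34p^2.
Then 2^(p + 1) = 2·(2^p) ≥ 2·(34p^2).
Also, for p ≥ 13 we have 2·(34p^2) ≥ 34(p+1)^2, since 2 ≥ (1 + 1/p)^2 for all p ≥ 13.
Combining, 2^(p + 1) ≥ 34(p+1)^2.
By induction, the statement is established for all m ≥ 13.
Hence the smallest such N is 13.

N = 13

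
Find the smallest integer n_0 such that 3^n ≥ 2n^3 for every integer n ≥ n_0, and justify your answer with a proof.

n_0 = 6

At n = 5: 243 < 250, so the inequality fails and n_0 ≥ 6. We prove 3^n ≥ 2n^3 for all n ≥ 6.
For the base case n = 6: 3^n = 729 and 2n^3 = 432, so 729 ≥ 432.
Inductive step: suppose the statement holds for some r ≥ 6, so 3^r ≥ 2r^3.
Then 3^(r + 1) = 3·(3^r) ≥ 3·(2r^3).
Also, for r ≥ 6 we have 3·(2r^3) ≥ 2(r+1)^3, since 3 ≥ (1 + 1/r)^3 for all r ≥ 6.
Combining, 3^(r + 1) ≥ 2(r+1)^3.
This completes the induction.
Hence the smallest such n_0 is 6.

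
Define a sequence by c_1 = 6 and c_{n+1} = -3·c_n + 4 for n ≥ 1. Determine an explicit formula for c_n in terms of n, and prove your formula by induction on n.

c_n = 5(-3)^(n - 1) + 1

Computing the first terms: c_1 = 6, c_2 = -14, c_3 = 46. This suggests c_n = 5(-3)^(n - 1) + 1.
For the base case n = 1: the formula gives 6 = 6 = c_1.
Suppose the result is true for n = k, so c_k = 5(-3)^(k - 1) + 1.
Then c_{k+1} = -3·c_k + 4 = -3·(5(-3)^(k - 1) + 1) + 4 = 5(-3)^k + 1 = 5(-3)^((k+1) - 1) + 1,
which is the claimed formula at n = k+1.
This completes the induction.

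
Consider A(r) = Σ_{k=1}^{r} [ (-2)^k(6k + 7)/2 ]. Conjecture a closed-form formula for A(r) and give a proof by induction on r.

A(r) = (-2)^r(2r + 3) - 3

We claim A(r) = (-2)^r(2r + 3) - 3 for all r ≥ 1.
Base case (r = 1): A(1) = -13, and the closed form gives -13. They agree.
For the inductive step, assume it holds for an arbitrary k ≥ 1, so A(k) = (-2)^k(2k + 3) - 3.
Then A(k+1) = A(k) + ((-2)^k(-6k - 13)) = ((-2)^k(2k + 3) - 3) + ((-2)^k(-6k - 13)).
Simplifying, A(k+1) = -4(-2)^k·k - 10(-2)^k - 3 = (-2)^(k+1)(2(k+1) + 3) - 3,
which is the closed form with r = k+1.
This completes the induction.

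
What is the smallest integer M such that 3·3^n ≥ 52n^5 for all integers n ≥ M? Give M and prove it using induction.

At n = 14: 14348907 < 27966848, so the inequality fails and M ≥ 15. We prove 3·3^n ≥ 52n^5 for all n ≥ 15.
For the base case n = 15: 3·3^n = 43046721 and 52n^5 = 39487500, so 43046721 ≥ 39487500.
Inductive step: suppose the statement holds for some r ≥ 15, so 3·3^r ≥ 52r^5.
Then 3·3^(r + 1) = 3·(3·3^r) ≥ 3·(52r^5).
Also, for r ≥ 15 we have 3·(52r^5) ≥ 52(r+1)^5, since 3 ≥ (1 + 1/r)^5 for all r ≥ 15.
Combining, 3·3^(r + 1) ≥ 52(r+1)^5.
By induction, the statement is established for all n ≥ 15.
Hence the smallest such M is 15.

M = 15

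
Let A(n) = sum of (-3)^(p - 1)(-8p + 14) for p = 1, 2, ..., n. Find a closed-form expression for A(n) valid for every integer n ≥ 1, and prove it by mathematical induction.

We claim A(n) = (-3)^n(2n - 3) + 3 for all n ≥ 1.
For the base case n = 1: A(1) = 6, and the closed form gives 6. They agree.
Suppose the result is true for n = p, so A(p) = (-3)^p(2p - 3) + 3.
Then A(p+1) = A(p) + ((-3)^p(-8p + 6)) = ((-3)^p(2p - 3) + 3) + ((-3)^p(-8p + 6)).
Simplifying, A(p+1) = -6(-3)^p·p + 3(-3)^p + 3 = (-3)^(p+1)(2(p+1) - 3) + 3,
which is the closed form with n = p+1.
By induction, the statement is established for all n ≥ 1.

A(n) = (-3)^n(2n - 3) + 3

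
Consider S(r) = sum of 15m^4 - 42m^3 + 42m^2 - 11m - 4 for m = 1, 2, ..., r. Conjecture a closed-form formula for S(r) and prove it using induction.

We claim S(r) = r(r - 1)(3r^3 - 2r + 3) for all r ≥ 1.
Base step (r = 1): S(1) = 0, and the closed form gives 0. They agree.
Suppose the result is true for r = m, so S(m) = m(3m^4 - 3m^3 - 2m^2 + 5m - 3).
Then S(m+1) = S(m) + (m(15m^3 + 18m^2 + 6m + 7)) = (m(3m^4 - 3m^3 - 2m^2 + 5m - 3)) + (m(15m^3 + 18m^2 + 6m + 7)).
Simplifying, S(m+1) = m(m + 1)(3m^3 + 9m^2 + 7m + 4) = (m+1)((m+1) - 1)(3(m+1)^3 - 2(m+1) + 3),
which is the closed form with r = m+1.
By the principle of mathematical induction, the result holds for all r ≥ 1.

S(r) = r(r - 1)(3r^3 - 2r + 3)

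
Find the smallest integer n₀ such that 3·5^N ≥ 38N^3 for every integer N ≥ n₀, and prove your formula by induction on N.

At N = 4: 1875 < 2432, so the inequality fails and n₀ ≥ 5. We prove 3·5^N ≥ 38N^3 for all N ≥ 5.
Base step (N = 5): 3·5^N = 9375 and 38N^3 = 4750, so 9375 ≥ 4750.
Inductive step: suppose the statement holds for some i ≥ 5, so 3·5^i ≥ 38i^3.
Then 3·5^(i + 1) = 5·(3·5^i) ≥ 5·(38i^3).
Also, for i ≥ 5 we have 5·(38i^3) ≥ 38(i+1)^3, since 5 ≥ (1 + 1/i)^3 for all i ≥ 5.
Combining, 3·5^(i + 1) ≥ 38(i+1)^3.
By induction, the statement is established for all N ≥ 5.
Hence the smallest such n₀ is 5.

n₀ = 5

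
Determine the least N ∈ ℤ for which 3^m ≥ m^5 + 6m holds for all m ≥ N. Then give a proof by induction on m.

N = 11

At m = 10: 59049 < 100060, so the inequality fails and N ≥ 11. We prove 3^m ≥ m^5 + 6m for all m ≥ 11.
Base case (m = 11): 3^m = 177147 and m^5 + 6m = 161117, so 177147 ≥ 161117.
Inductive step: suppose the statement holds for some p ≥ 11, so 3^p ≥ p^5 + 6p.
Then 3^(p + 1) = 3·(3^p) ≥ 3·(p^5 + 6p).
Also, for p ≥ 11 we have 3·(p^5 + 6p) ≥ (p+1)^5 + 6(p+1), since 3·(p^5 + 6p) − ((p+1)^5 + 6(p+1)) = 2p^5 - 5p^4 - 10p^3 - 10p^2 + 7p - 7, which is nonnegative for all p ≥ 11.
Combining, 3^(p + 1) ≥ (p+1)^5 + 6(p+1).
Hence, by induction on m, the claim holds for every m ≥ 11.
Hence the smallest such N is 11.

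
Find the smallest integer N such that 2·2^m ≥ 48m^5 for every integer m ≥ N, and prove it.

N = 29

At m = 28: 536870912 < 826097664, so the inequality fails and N ≥ 29. We prove 2·2^m ≥ 48m^5 for all m ≥ 29.
For the base case m = 29: 2·2^m = 1073741824 and 48m^5 = 984535152, so 1073741824 ≥ 984535152.
For the inductive step, assume it holds for an arbitrary k ≥ 29, so 2·2^k ≥ 48k^5.
Then 2·2^(k + 1) = 2·(2·2^k) ≥ 2·(48k^5).
Also, for k ≥ 29 we have 2·(48k^5) ≥ 48(k+1)^5, since 2 ≥ (1 + 1/k)^5 for all k ≥ 29.
Combining, 2·2^(k + 1) ≥ 48(k+1)^5.
Hence, by induction on m, the claim holds for every m ≥ 29.
Hence the smallest such N is 29.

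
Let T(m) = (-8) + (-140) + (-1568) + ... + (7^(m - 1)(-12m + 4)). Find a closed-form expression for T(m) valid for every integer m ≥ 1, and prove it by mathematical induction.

T(m) = 7^m(-2m + 1) - 1

We claim T(m) = 7^m(-2m + 1) - 1 for all m ≥ 1.
For the base case m = 1: T(1) = -8, and the closed form gives -8. They agree.
Inductive step: suppose the statement holds for some p ≥ 1, so T(p) = 7^p(-2p + 1) - 1.
Then T(p+1) = T(p) + (7^p(-12p - 8)) = (7^p(-2p + 1) - 1) + (7^p(-12p - 8)).
Simplifying, T(p+1) = -14·7^p·p - 7·7^p - 1 = 7^(p+1)(-2(p+1) + 1) - 1,
which is the closed form with m = p+1.
Hence, by induction on m, the claim holds for every m ≥ 1.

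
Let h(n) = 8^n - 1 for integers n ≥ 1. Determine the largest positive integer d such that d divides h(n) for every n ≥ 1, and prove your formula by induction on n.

Computing the first values: h(1) = 7 and h(2) = 63; gcd(7, 63) = 7, so d ≤ 7.
We prove 7 | 8^n - 1 for all n ≥ 1 by induction on n.
For the base case n = 1: h(1) = 7 = 7·(1), so 7 | h(1).
Inductive step: suppose the statement holds for some p ≥ 1, i.e. 7 | h(p). Then
8^{p+1} − 1^{p+1} = 8·8^p − 1·1^p = 8·(8^p − 1^p) + (7)·1^p. The first term is divisible by 7 by the inductive hypothesis, and the second term (7)·1^p is divisible by 7 since 7 | 7. Hence 7 | h(p+1).
This completes the induction.
Therefore the largest such d is 7.

d = 7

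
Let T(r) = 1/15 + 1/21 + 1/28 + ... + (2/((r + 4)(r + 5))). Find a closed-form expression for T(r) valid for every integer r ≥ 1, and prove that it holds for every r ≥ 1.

T(r) = 2r/(5(r + 5))

We claim T(r) = 2r/(5(r + 5)) for all r ≥ 1.
Base case (r = 1): T(1) = 1/15, and the closed form gives 1/15. They agree.
For the inductive step, assume it holds for an arbitrary k ≥ 1, so T(k) = 2k/(5(k + 5)).
Then T(k+1) = T(k) + (2/((k + 5)(k + 6))) = (2k/(5(k + 5))) + (2/((k + 5)(k + 6))).
Simplifying, T(k+1) = 2(k + 1)/(5(k + 6)) = 2(k+1)/(5((k+1) + 5)),
which is the closed form with r = k+1.
This completes the induction.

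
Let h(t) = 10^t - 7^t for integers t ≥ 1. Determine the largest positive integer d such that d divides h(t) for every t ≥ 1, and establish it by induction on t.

d = 3

Computing the first values: h(1) = 3 and h(2) = 51; gcd(3, 51) = 3, so d ≤ 3.
We prove 3 | 10^t - 7^t for all t ≥ 1 by induction on t.
Base step (t = 1): h(1) = 3 = 3·(1), so 3 | h(1).
For the inductive step, assume it holds for an arbitrary r ≥ 1, i.e. 3 | h(r). Then
10^{r+1} − 7^{r+1} = 10·10^r − 7·7^r = 10·(10^r − 7^r) + (3)·7^r. The first term is divisible by 3 by the inductive hypothesis, and the second term (3)·7^r is divisible by 3 since 3 | 3. Hence 3 | h(r+1).
Hence, by induction on t, the claim holds for every t ≥ 1.
Therefore the largest such d is 3.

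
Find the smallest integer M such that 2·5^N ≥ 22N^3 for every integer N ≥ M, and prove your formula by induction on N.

At N = 4: 1250 < 1408, so the inequality fails and M ≥ 5. We prove 2·5^N ≥ 22N^3 for all N ≥ 5.
When N = 5: 2·5^N = 6250 and 22N^3 = 2750, so 6250 ≥ 2750.
For the inductive step, assume it holds for an arbitrary m ≥ 5, so 2·5^m ≥ 22m^3.
Then 2·5^(m + 1) = 5·(2·5^m) ≥ 5·(22m^3).
Also, for m ≥ 5 we have 5·(22m^3) ≥ 22(m+1)^3, since 5 ≥ (1 + 1/m)^3 for all m ≥ 5.
Combining, 2·5^(m + 1) ≥ 22(m+1)^3.
By the principle of mathematical induction, the result holds for all N ≥ 5.
Hence the smallest such M is 5.

M = 5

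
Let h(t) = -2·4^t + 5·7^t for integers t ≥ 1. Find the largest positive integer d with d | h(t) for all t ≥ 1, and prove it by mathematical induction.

d = 3

Computing the first values: h(1) = 27 and h(2) = 213; gcd(27, 213) = 3, so d ≤ 3.
We prove 3 | -2·4^t + 5·7^t for all t ≥ 1 by induction on t.
Base case (t = 1): h(1) = 27 = 3·(9), so 3 | h(1).
Inductive step: suppose the statement holds for some r ≥ 1, i.e. 3 | h(r). Then
h(r+1) − 7·h(r) = (-2·4^(r+1) + 5·7^(r+1)) − 7·(-2·4^r + 5·7^r) = (-2)·4^r·(4 − 7) = (6)·4^r. Since 3 | h(r) by the inductive hypothesis, 3 | 7·h(r); and 3 | 6 since 6 = 3·2. Therefore 3 | h(r+1).
Hence, by induction on t, the claim holds for every t ≥ 1.
Therefore the largest such d is 3.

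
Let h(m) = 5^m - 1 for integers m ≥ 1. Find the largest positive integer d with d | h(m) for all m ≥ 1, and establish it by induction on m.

d = 4

Computing the first values: h(1) = 4 and h(2) = 24; gcd(4, 24) = 4, so d ≤ 4.
We prove 4 | 5^m - 1 for all m ≥ 1 by induction on m.
When m = 1: h(1) = 4 = 4·(1), so 4 | h(1).
Suppose the result is true for m = r, i.e. 4 | h(r). Then
5^{r+1} − 1^{r+1} = 5·5^r − 1·1^r = 5·(5^r − 1^r) + (4)·1^r. The first term is divisible by 4 by the inductive hypothesis, and the second term (4)·1^r is divisible by 4 since 4 | 4. Hence 4 | h(r+1).
By the principle of mathematical induction, the result holds for all m ≥ 1.
Therefore the largest such d is 4.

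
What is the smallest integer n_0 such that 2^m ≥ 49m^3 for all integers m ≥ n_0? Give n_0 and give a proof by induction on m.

n_0 = 19

At m = 18: 262144 < 285768, so the inequality fails and n_0 ≥ 19. We prove 2^m ≥ 49m^3 for all m ≥ 19.
Base step (m = 19): 2^m = 524288 and 49m^3 = 336091, so 524288 ≥ 336091.
Inductive step: assume the claim holds for m = i, so 2^i ≥ 49i^3.
Then 2^(i + 1) = 2·(2^i) ≥ 2·(49i^3).
Also, for i ≥ 19 we have 2·(49i^3) ≥ 49(i+1)^3, since 2 ≥ (1 + 1/i)^3 for all i ≥ 19.
Combining, 2^(i + 1) ≥ 49(i+1)^3.
By the principle of mathematical induction, the result holds for all m ≥ 19.
Hence the smallest such n_0 is 19.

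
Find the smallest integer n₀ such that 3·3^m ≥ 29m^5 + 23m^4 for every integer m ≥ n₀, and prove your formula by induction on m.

n₀ = 15

At m = 14: 14348907 < 16480464, so the inequality fails and n₀ ≥ 15. We prove 3·3^m ≥ 29m^5 + 23m^4 for all m ≥ 15.
For the base case m = 15: 3·3^m = 43046721 and 29m^5 + 23m^4 = 23186250, so 43046721 ≥ 23186250.
Suppose the result is true for m = j, so 3·3^j ≥ 29j^5 + 23j^4.
Then 3·3^(j + 1) = 3·(3·3^j) ≥ 3·(29j^5 + 23j^4).
Also, for j ≥ 15 we have 3·(29j^5 + 23j^4) ≥ 29(j+1)^5 + 23(j+1)^4, since 3·(29j^5 + 23j^4) − (29(j+1)^5 + 23(j+1)^4) = 58j^5 - 99j^4 - 382j^3 - 428j^2 - 237j - 52, which is nonnegative for all j ≥ 15.
Combining, 3·3^(j + 1) ≥ 29(j+1)^5 + 23(j+1)^4.
By the principle of mathematical induction, the result holds for all m ≥ 15.
Hence the smallest such n₀ is 15.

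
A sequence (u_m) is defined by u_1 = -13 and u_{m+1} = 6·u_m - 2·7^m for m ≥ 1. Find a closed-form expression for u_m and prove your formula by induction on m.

u_m = 6^(m - 1) - 2·7^m

Computing the first terms: u_1 = -13, u_2 = -92, u_3 = -650. This suggests u_m = 6^(m - 1) - 2·7^m.
Base case (m = 1): the formula gives -13 = -13 = u_1.
Inductive step: assume the claim holds for m = k, so u_k = 6^(k - 1) - 2·7^k.
Then u_{k+1} = 6·u_k - 2·7^k = 6·(6^(k - 1) - 2·7^k) - 2·7^k = 6^k - 2·7^(k + 1) = 6^((k+1) - 1) - 2·7^(k+1),
which is the claimed formula at m = k+1.
By the principle of mathematical induction, the result holds for all m ≥ 1.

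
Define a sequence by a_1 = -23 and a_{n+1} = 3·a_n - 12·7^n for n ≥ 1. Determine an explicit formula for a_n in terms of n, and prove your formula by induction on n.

Computing the first terms: a_1 = -23, a_2 = -153, a_3 = -1047. This suggests a_n = -2·3^(n - 1) - 3·7^n.
When n = 1: the formula gives -23 = -23 = a_1.
Inductive step: suppose the statement holds for some r ≥ 1, so a_r = -2·3^(r - 1) - 3·7^r.
Then a_{r+1} = 3·a_r - 12·7^r = 3·(-2·3^(r - 1) - 3·7^r) - 12·7^r = -2·3^r - 3·7^(r + 1) = -2·3^((r+1) - 1) - 3·7^(r+1),
which is the claimed formula at n = r+1.
Hence, by induction on n, the claim holds for every n ≥ 1.

a_n = -2·3^(n - 1) - 3·7^n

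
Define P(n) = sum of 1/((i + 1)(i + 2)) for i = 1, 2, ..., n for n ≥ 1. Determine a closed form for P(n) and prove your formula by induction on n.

We claim P(n) = n/(2(n + 2)) for all n ≥ 1.
Base step (n = 1): P(1) = 1/6, and the closed form gives 1/6. They agree.
Inductive step: suppose the statement holds for some i ≥ 1, so P(i) = i/(2(i + 2)).
Then P(i+1) = P(i) + (1/((i + 2)(i + 3))) = (i/(2(i + 2))) + (1/((i + 2)(i + 3))).
Simplifying, P(i+1) = (i + 1)/(2(i + 3)) = (i+1)/(2((i+1) + 2)),
which is the closed form with n = i+1.
By the principle of mathematical induction, the result holds for all n ≥ 1.

P(n) = n/(2(n + 2))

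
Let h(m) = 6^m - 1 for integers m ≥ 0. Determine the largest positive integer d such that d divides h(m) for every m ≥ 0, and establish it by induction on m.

d = 5

Computing the first values: h(0) = 0 and h(1) = 5; gcd(0, 5) = 5, so d ≤ 5.
We prove 5 | 6^m - 1 for all m ≥ 0 by induction on m.
Base case (m = 0): h(0) = 0 = 5·(0), so 5 | h(0).
For the inductive step, assume it holds for an arbitrary r ≥ 0, i.e. 5 | h(r). Then
h(r+1) = 6^(r+1) - 1 = 6·(6^r - 1) + 5 = 6·h(r) + 5. The first term is divisible by 5 by the inductive hypothesis, and 5 is divisible by 5. Hence 5 | h(r+1).
This completes the induction.
Therefore the largest such d is 5.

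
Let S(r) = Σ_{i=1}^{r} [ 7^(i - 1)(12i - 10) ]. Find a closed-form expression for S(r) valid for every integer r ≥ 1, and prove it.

S(r) = 2·7^r(r - 1) + 2

We claim S(r) = 2·7^r(r - 1) + 2 for all r ≥ 1.
Base step (r = 1): S(1) = 2, and the closed form gives 2. They agree.
Suppose the result is true for r = i, so S(i) = 2·7^i(i - 1) + 2.
Then S(i+1) = S(i) + (7^i(12i + 2)) = (2·7^i(i - 1) + 2) + (7^i(12i + 2)).
Simplifying, S(i+1) = 14·7^i·i + 2 = 2·7^(i+1)((i+1) - 1) + 2,
which is the closed form with r = i+1.
Hence, by induction on r, the claim holds for every r ≥ 1.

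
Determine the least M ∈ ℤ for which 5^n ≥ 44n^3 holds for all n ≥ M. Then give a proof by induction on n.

At n = 5: 3125 < 5500, so the inequality fails and M ≥ 6. We prove 5^n ≥ 44n^3 for all n ≥ 6.
Base step (n = 6): 5^n = 15625 and 44n^3 = 9504, so 15625 ≥ 9504.
Suppose the result is true for n = k, so 5^k ≥ 44k^3.
Then 5^(k + 1) = 5·(5^k) ≥ 5·(44k^3).
Also, for k ≥ 6 we have 5·(44k^3) ≥ 44(k+1)^3, since 5 ≥ (1 + 1/k)^3 for all k ≥ 6.
Combining, 5^(k + 1) ≥ 44(k+1)^3.
This completes the induction.
Hence the smallest such M is 6.

M = 6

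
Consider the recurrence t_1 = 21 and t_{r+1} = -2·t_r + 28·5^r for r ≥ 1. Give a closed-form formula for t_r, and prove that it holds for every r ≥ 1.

Computing the first terms: t_1 = 21, t_2 = 98, t_3 = 504. This suggests t_r = (-2)^(r - 1) + 4·5^r.
Base step (r = 1): the formula gives 21 = 21 = t_1.
Inductive step: suppose the statement holds for some j ≥ 1, so t_j = (-2)^(j - 1) + 4·5^j.
Then t_{j+1} = -2·t_j + 28·5^j = -2·((-2)^(j - 1) + 4·5^j) + 28·5^j = (-2)^j + 4·5^(j + 1) = (-2)^((j+1) - 1) + 4·5^(j+1),
which is the claimed formula at r = j+1.
Hence, by induction on r, the claim holds for every r ≥ 1.

t_r = (-2)^(r - 1) + 4·5^r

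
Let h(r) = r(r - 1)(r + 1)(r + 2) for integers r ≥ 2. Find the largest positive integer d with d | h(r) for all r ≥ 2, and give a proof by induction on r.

Computing the first values: h(2) = 24 and h(3) = 120; gcd(24, 120) = 24, so d ≤ 24.
We prove 24 | r(r - 1)(r + 1)(r + 2) for all r ≥ 2 by induction on r.
For the base case r = 2: h(2) = 24 = 24·(1), so 24 | h(2).
Suppose the result is true for r = i, i.e. 24 | h(i). Then
h(i+1) − h(i) = i·(i+1)·(i+2)·(i+3) − (i-1)·i·(i+1)·(i+2) = i·(i+1)·(i+2)·[(i+3) − (i-1)] = 4·i·(i+1)·(i+2). The product of 3 consecutive integers is divisible by (3)! = 6, so h(i+1) − h(i) is divisible by 4·6 = 24. By the inductive hypothesis 24 | h(i), hence 24 | h(i+1).
This completes the induction.
Therefore the largest such d is 24.

d = 24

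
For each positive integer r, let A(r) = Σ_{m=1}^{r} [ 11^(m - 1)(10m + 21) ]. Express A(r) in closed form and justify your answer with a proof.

A(r) = 11^r(r + 2) - 2

We claim A(r) = 11^r(r + 2) - 2 for all r ≥ 1.
When r = 1: A(1) = 31, and the closed form gives 31. They agree.
Suppose the result is true for r = m, so A(m) = 11^m(m + 2) - 2.
Then A(m+1) = A(m) + (11^m(10m + 31)) = (11^m(m + 2) - 2) + (11^m(10m + 31)).
Simplifying, A(m+1) = 11·11^m·m + 33·11^m - 2 = 11^(m+1)((m+1) + 2) - 2,
which is the closed form with r = m+1.
Hence, by induction on r, the claim holds for every r ≥ 1.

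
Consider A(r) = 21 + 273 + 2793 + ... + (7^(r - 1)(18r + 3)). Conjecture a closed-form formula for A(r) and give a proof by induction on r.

A(r) = 3·7^r·r

We claim A(r) = 3·7^r·r for all r ≥ 1.
Base case (r = 1): A(1) = 21, and the closed form gives 21. They agree.
Inductive step: suppose the statement holds for some i ≥ 1, so A(i) = 3·7^i·i.
Then A(i+1) = A(i) + (7^i(18i + 21)) = (3·7^i·i) + (7^i(18i + 21)).
Simplifying, A(i+1) = 21·7^i(i + 1) = 3·7^(i+1)·(i+1),
which is the closed form with r = i+1.
Hence, by induction on r, the claim holds for every r ≥ 1.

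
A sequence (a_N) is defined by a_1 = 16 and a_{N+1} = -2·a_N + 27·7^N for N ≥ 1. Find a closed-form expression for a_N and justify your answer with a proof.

Computing the first terms: a_1 = 16, a_2 = 157, a_3 = 1009. This suggests a_N = -5(-2)^(N - 1) + 3·7^N.
For the base case N = 1: the formula gives 16 = 16 = a_1.
For the inductive step, assume it holds for an arbitrary j ≥ 1, so a_j = -5(-2)^(j - 1) + 3·7^j.
Then a_{j+1} = -2·a_j + 27·7^j = -2·(-5(-2)^(j - 1) + 3·7^j) + 27·7^j = -5(-2)^j + 3·7^(j + 1) = -5(-2)^((j+1) - 1) + 3·7^(j+1),
which is the claimed formula at N = j+1.
By the principle of mathematical induction, the result holds for all N ≥ 1.

a_N = -5(-2)^(N - 1) + 3·7^N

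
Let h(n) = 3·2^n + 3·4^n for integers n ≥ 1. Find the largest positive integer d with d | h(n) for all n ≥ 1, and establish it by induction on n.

Computing the first values: h(1) = 18 and h(2) = 60; gcd(18, 60) = 6, so d ≤ 6.
We prove 6 | 3·2^n + 3·4^n for all n ≥ 1 by induction on n.
When n = 1: h(1) = 18 = 6·(3), so 6 | h(1).
Suppose the result is true for n = m, i.e. 6 | h(m). Then
h(m+1) − 4·h(m) = (3·2^(m+1) + 3·4^(m+1)) − 4·(3·2^m + 3·4^m) = (3)·2^m·(2 − 4) = (-6)·2^m. Since 6 | h(m) by the inductive hypothesis, 6 | 4·h(m); and 6 | -6 since -6 = 6·-1. Therefore 6 | h(m+1).
By the principle of mathematical induction, the result holds for all n ≥ 1.
Therefore the largest such d is 6.

d = 6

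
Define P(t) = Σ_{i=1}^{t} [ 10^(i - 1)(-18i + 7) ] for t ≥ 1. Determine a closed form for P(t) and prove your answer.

We claim P(t) = 10^t(-2t + 1) - 1 for all t ≥ 1.
Base step (t = 1): P(1) = -11, and the closed form gives -11. They agree.
Inductive step: assume the claim holds for t = i, so P(i) = 10^i(-2i + 1) - 1.
Then P(i+1) = P(i) + (10^i(-18i - 11)) = (10^i(-2i + 1) - 1) + (10^i(-18i - 11)).
Simplifying, P(i+1) = -20·10^i·i - 10·10^i - 1 = 10^(i+1)(-2(i+1) + 1) - 1,
which is the closed form with t = i+1.
Hence, by induction on t, the claim holds for every t ≥ 1.

P(t) = 10^t(-2t + 1) - 1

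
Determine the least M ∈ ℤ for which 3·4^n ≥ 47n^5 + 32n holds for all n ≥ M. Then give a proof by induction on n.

At n = 10: 3145728 < 4700320, so the inequality fails and M ≥ 11. We prove 3·4^n ≥ 47n^5 + 32n for all n ≥ 11.
For the base case n = 11: 3·4^n = 12582912 and 47n^5 + 32n = 7569749, so 12582912 ≥ 7569749.
Suppose the result is true for n = p, so 3·4^p ≥ 47p^5 + 32p.
Then 3·4^(p + 1) = 4·(3·4^p) ≥ 4·(47p^5 + 32p).
Also, for p ≥ 11 we have 4·(47p^5 + 32p) ≥ 47(p+1)^5 + 32(p+1), since 4·(47p^5 + 32p) − (47(p+1)^5 + 32(p+1)) = 141p^5 - 235p^4 - 470p^3 - 470p^2 - 139p - 79, which is nonnegative for all p ≥ 11.
Combining, 3·4^(p + 1) ≥ 47(p+1)^5 + 32(p+1).
This completes the induction.
Hence the smallest such M is 11.

M = 11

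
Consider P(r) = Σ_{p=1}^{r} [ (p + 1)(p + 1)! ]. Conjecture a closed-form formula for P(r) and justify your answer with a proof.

We claim P(r) = (r + 2)! - 2 for all r ≥ 1.
Base step (r = 1): P(1) = 4, and the closed form gives 4. They agree.
Suppose the result is true for r = p, so P(p) = (p + 2)! - 2.
Then P(p+1) = P(p) + ((p + 2)(p + 2)!) = ((p + 2)! - 2) + ((p + 2)(p + 2)!).
Simplifying, P(p+1) = ((p+1) + 2)! - 2,
which is the closed form with r = p+1.
This completes the induction.

P(r) = (r + 2)! - 2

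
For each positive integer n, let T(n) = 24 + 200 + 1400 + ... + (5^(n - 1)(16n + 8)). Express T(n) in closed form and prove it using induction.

T(n) = 5^n(4n + 1) - 1

We claim T(n) = 5^n(4n + 1) - 1 for all n ≥ 1.
When n = 1: T(1) = 24, and the closed form gives 24. They agree.
Suppose the result is true for n = j, so T(j) = 5^j(4j + 1) - 1.
Then T(j+1) = T(j) + (5^j(16j + 24)) = (5^j(4j + 1) - 1) + (5^j(16j + 24)).
Simplifying, T(j+1) = 20·5^j·j + 25·5^j - 1 = 5^(j+1)(4(j+1) + 1) - 1,
which is the closed form with n = j+1.
By the principle of mathematical induction, the result holds for all n ≥ 1.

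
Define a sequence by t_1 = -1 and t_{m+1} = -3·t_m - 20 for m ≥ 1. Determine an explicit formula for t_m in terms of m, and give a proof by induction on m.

Computing the first terms: t_1 = -1, t_2 = -17, t_3 = 31. This suggests t_m = 4(-3)^(m - 1) - 5.
For the base case m = 1: the formula gives -1 = -1 = t_1.
Inductive step: assume the claim holds for m = r, so t_r = 4(-3)^(r - 1) - 5.
Then t_{r+1} = -3·t_r - 20 = -3·(4(-3)^(r - 1) - 5) - 20 = 4(-3)^r - 5 = 4(-3)^((r+1) - 1) - 5,
which is the claimed formula at m = r+1.
Hence, by induction on m, the claim holds for every m ≥ 1.

t_m = 4(-3)^(m - 1) - 5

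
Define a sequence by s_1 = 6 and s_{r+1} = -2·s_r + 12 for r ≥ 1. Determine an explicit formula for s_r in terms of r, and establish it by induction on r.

s_r = -(-2)^r + 4

Computing the first terms: s_1 = 6, s_2 = 0, s_3 = 12. This suggests s_r = -(-2)^r + 4.
Base step (r = 1): the formula gives 6 = 6 = s_1.
Inductive step: suppose the statement holds for some k ≥ 1, so s_k = -(-2)^k + 4.
Then s_{k+1} = -2·s_k + 12 = -2·(-(-2)^k + 4) + 12 = -(-2)^(k + 1) + 4,
which is the claimed formula at r = k+1.
Hence, by induction on r, the claim holds for every r ≥ 1.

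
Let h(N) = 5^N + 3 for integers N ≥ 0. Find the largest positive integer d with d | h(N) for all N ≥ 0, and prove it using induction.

Computing the first values: h(0) = 4 and h(1) = 8; gcd(4, 8) = 4, so d ≤ 4.
We prove 4 | 5^N + 3 for all N ≥ 0 by induction on N.
For the base case N = 0: h(0) = 4 = 4·(1), so 4 | h(0).
Inductive step: suppose the statement holds for some p ≥ 0, i.e. 4 | h(p). Then
h(p+1) = 5^(p+1) + 3 = 5·(5^p + 3) - 12 = 5·h(p) - 12. The first term is divisible by 4 by the inductive hypothesis, and -12 is divisible by 4. Hence 4 | h(p+1).
This completes the induction.
Therefore the largest such d is 4.

d = 4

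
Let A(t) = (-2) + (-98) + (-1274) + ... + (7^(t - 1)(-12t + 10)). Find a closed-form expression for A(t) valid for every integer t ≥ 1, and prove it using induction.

We claim A(t) = 2·7^t(-t + 1) - 2 for all t ≥ 1.
For the base case t = 1: A(1) = -2, and the closed form gives -2. They agree.
Suppose the result is true for t = p, so A(p) = 2·7^p(-p + 1) - 2.
Then A(p+1) = A(p) + (7^p(-12p - 2)) = (2·7^p(-p + 1) - 2) + (7^p(-12p - 2)).
Simplifying, A(p+1) = -14·7^p·p - 2 = 2·7^(p+1)(-(p+1) + 1) - 2,
which is the closed form with t = p+1.
Hence, by induction on t, the claim holds for every t ≥ 1.

A(t) = 2·7^t(-t + 1) - 2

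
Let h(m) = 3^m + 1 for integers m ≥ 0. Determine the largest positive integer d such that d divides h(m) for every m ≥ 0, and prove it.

d = 2

Computing the first values: h(0) = 2 and h(1) = 4; gcd(2, 4) = 2, so d ≤ 2.
We prove 2 | 3^m + 1 for all m ≥ 0 by induction on m.
Base case (m = 0): h(0) = 2 = 2·(1), so 2 | h(0).
Inductive step: assume the claim holds for m = i, i.e. 2 | h(i). Then
h(i+1) = 3^(i+1) + 1 = 3·(3^i + 1) - 2 = 3·h(i) - 2. The first term is divisible by 2 by the inductive hypothesis, and -2 is divisible by 2. Hence 2 | h(i+1).
This completes the induction.
Therefore the largest such d is 2.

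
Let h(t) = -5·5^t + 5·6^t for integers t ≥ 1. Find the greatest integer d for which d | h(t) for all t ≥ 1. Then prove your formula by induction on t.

Computing the first values: h(1) = 5 and h(2) = 55; gcd(5, 55) = 5, so d ≤ 5.
We prove 5 | -5·5^t + 5·6^t for all t ≥ 1 by induction on t.
When t = 1: h(1) = 5 = 5·(1), so 5 | h(1).
Inductive step: suppose the statement holds for some p ≥ 1, i.e. 5 | h(p). Then
h(p+1) − 6·h(p) = (-5·5^(p+1) + 5·6^(p+1)) − 6·(-5·5^p + 5·6^p) = (-5)·5^p·(5 − 6) = (5)·5^p. Since 5 | h(p) by the inductive hypothesis, 5 | 6·h(p); and 5 | 5 since 5 = 5·1. Therefore 5 | h(p+1).
By induction, the statement is established for all t ≥ 1.
Therefore the largest such d is 5.

d = 5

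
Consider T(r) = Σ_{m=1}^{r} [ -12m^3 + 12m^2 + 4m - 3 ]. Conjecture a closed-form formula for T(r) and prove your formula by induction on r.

T(r) = -r(3r^3 + 2r^2 - 5r - 1)

We claim T(r) = -r(3r^3 + 2r^2 - 5r - 1) for all r ≥ 1.
When r = 1: T(1) = 1, and the closed form gives 1. They agree.
Inductive step: suppose the statement holds for some m ≥ 1, so T(m) = m(-3m^3 - 2m^2 + 5m + 1).
Then T(m+1) = T(m) + (-12m^3 - 24m^2 - 8m + 1) = (m(-3m^3 - 2m^2 + 5m + 1)) + (-12m^3 - 24m^2 - 8m + 1).
Simplifying, T(m+1) = -(m + 1)(3m^3 + 11m^2 + 8m - 1) = -(m+1)(3(m+1)^3 + 2(m+1)^2 - 5(m+1) - 1),
which is the closed form with r = m+1.
Hence, by induction on r, the claim holds for every r ≥ 1.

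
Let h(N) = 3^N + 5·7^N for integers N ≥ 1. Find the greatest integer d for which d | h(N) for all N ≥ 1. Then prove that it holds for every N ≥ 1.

d = 2

Computing the first values: h(1) = 38 and h(2) = 254; gcd(38, 254) = 2, so d ≤ 2.
We prove 2 | 3^N + 5·7^N for all N ≥ 1 by induction on N.
Base case (N = 1): h(1) = 38 = 2·(19), so 2 | h(1).
Inductive step: assume the claim holds for N = m, i.e. 2 | h(m). Then
h(m+1) − 7·h(m) = (3^(m+1) + 5·7^(m+1)) − 7·(3^m + 5·7^m) = (1)·3^m·(3 − 7) = (-4)·3^m. Since 2 | h(m) by the inductive hypothesis, 2 | 7·h(m); and 2 | -4 since -4 = 2·-2. Therefore 2 | h(m+1).
By the principle of mathematical induction, the result holds for all N ≥ 1.
Therefore the largest such d is 2.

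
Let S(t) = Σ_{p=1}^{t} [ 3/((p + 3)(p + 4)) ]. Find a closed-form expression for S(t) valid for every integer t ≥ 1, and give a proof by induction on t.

S(t) = 3t/(4(t + 4))

We claim S(t) = 3t/(4(t + 4)) for all t ≥ 1.
Base step (t = 1): S(1) = 3/20, and the closed form gives 3/20. They agree.
Inductive step: suppose the statement holds for some p ≥ 1, so S(p) = 3p/(4(p + 4)).
Then S(p+1) = S(p) + (3/((p + 4)(p + 5))) = (3p/(4(p + 4))) + (3/((p + 4)(p + 5))).
Simplifying, S(p+1) = 3(p + 1)/(4(p + 5)) = 3(p+1)/(4((p+1) + 4)),
which is the closed form with t = p+1.
By the principle of mathematical induction, the result holds for all t ≥ 1.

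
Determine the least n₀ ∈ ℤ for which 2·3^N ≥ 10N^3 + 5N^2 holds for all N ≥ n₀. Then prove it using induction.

At N = 6: 1458 < 2340, so the inequality fails and n₀ ≥ 7. We prove 2·3^N ≥ 10N^3 + 5N^2 for all N ≥ 7.
When N = 7: 2·3^N = 4374 and 10N^3 + 5N^2 = 3675, so 4374 ≥ 3675.
Inductive step: suppose the statement holds for some k ≥ 7, so 2·3^k ≥ 10k^3 + 5k^2.
Then 2·3^(k + 1) = 3·(2·3^k) ≥ 3·(10k^3 + 5k^2).
Also, for k ≥ 7 we have 3·(10k^3 + 5k^2) ≥ 10(k+1)^3 + 5(k+1)^2, since 3·(10k^3 + 5k^2) − (10(k+1)^3 + 5(k+1)^2) = 20k^3 - 20k^2 - 40k - 15, which is nonnegative for all k ≥ 7.
Combining, 2·3^(k + 1) ≥ 10(k+1)^3 + 5(k+1)^2.
By the principle of mathematical induction, the result holds for all N ≥ 7.
Hence the smallest such n₀ is 7.

n₀ = 7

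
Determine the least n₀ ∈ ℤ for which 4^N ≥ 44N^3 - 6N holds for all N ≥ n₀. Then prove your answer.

At N = 6: 4096 < 9468, so the inequality fails and n₀ ≥ 7. We prove 4^N ≥ 44N^3 - 6N for all N ≥ 7.
When N = 7: 4^N = 16384 and 44N^3 - 6N = 15050, so 16384 ≥ 15050.
For the inductive step, assume it holds for an arbitrary r ≥ 7, so 4^r ≥ 44r^3 - 6r.
Then 4^(r + 1) = 4·(4^r) ≥ 4·(44r^3 - 6r).
Also, for r ≥ 7 we have 4·(44r^3 - 6r) ≥ 44(r+1)^3 - 6(r+1), since 4·(44r^3 - 6r) − (44(r+1)^3 - 6(r+1)) = 132r^3 - 132r^2 - 150r - 38, which is nonnegative for all r ≥ 7.
Combining, 4^(r + 1) ≥ 44(r+1)^3 - 6(r+1).
This completes the induction.
Hence the smallest such n₀ is 7.

n₀ = 7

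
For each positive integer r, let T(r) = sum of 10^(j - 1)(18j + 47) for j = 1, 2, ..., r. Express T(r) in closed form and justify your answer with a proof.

T(r) = 10^r(2r + 5) - 5

We claim T(r) = 10^r(2r + 5) - 5 for all r ≥ 1.
Base step (r = 1): T(1) = 65, and the closed form gives 65. They agree.
For the inductive step, assume it holds for an arbitrary j ≥ 1, so T(j) = 10^j(2j + 5) - 5.
Then T(j+1) = T(j) + (10^j(18j + 65)) = (10^j(2j + 5) - 5) + (10^j(18j + 65)).
Simplifying, T(j+1) = 20·10^j·j + 70·10^j - 5 = 10^(j+1)(2(j+1) + 5) - 5,
which is the closed form with r = j+1.
This completes the induction.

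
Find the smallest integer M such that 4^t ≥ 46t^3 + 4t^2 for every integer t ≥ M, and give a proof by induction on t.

At t = 6: 4096 < 10080, so the inequality fails and M ≥ 7. We prove 4^t ≥ 46t^3 + 4t^2 for all t ≥ 7.
For the base case t = 7: 4^t = 16384 and 46t^3 + 4t^2 = 15974, so 16384 ≥ 15974.
For the inductive step, assume it holds for an arbitrary i ≥ 7, so 4^i ≥ 46i^3 + 4i^2.
Then 4^(i + 1) = 4·(4^i) ≥ 4·(46i^3 + 4i^2).
Also, for i ≥ 7 we have 4·(46i^3 + 4i^2) ≥ 46(i+1)^3 + 4(i+1)^2, since 4·(46i^3 + 4i^2) − (46(i+1)^3 + 4(i+1)^2) = 138i^3 - 126i^2 - 146i - 50, which is nonnegative for all i ≥ 7.
Combining, 4^(i + 1) ≥ 46(i+1)^3 + 4(i+1)^2.
This completes the induction.
Hence the smallest such M is 7.

M = 7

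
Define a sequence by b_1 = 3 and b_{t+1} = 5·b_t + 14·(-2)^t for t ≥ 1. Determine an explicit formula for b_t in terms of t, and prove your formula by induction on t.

Computing the first terms: b_1 = 3, b_2 = -13, b_3 = -9. This suggests b_t = (-2)^(t + 1) - 5^(t - 1).
Base step (t = 1): the formula gives 3 = 3 = b_1.
Inductive step: suppose the statement holds for some i ≥ 1, so b_i = (-2)^(i + 1) - 5^(i - 1).
Then b_{i+1} = 5·b_i + 14·(-2)^i = 5·((-2)^(i + 1) - 5^(i - 1)) + 14·(-2)^i = (-2)^(i + 2) - 5^i = (-2)^((i+1) + 1) - 5^((i+1) - 1),
which is the claimed formula at t = i+1.
By induction, the statement is established for all t ≥ 1.

b_t = (-2)^(t + 1) - 5^(t - 1)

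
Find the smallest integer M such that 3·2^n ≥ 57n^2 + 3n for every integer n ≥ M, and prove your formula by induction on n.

At n = 11: 6144 < 6930, so the inequality fails and M ≥ 12. We prove 3·2^n ≥ 57n^2 + 3n for all n ≥ 12.
Base case (n = 12): 3·2^n = 12288 and 57n^2 + 3n = 8244, so 12288 ≥ 8244.
For the inductive step, assume it holds for an arbitrary r ≥ 12, so 3·2^r ≥ 57r^2 + 3r.
Then 3·2^(r + 1) = 2·(3·2^r) ≥ 2·(57r^2 + 3r).
Also, for r ≥ 12 we have 2·(57r^2 + 3r) ≥ 57(r+1)^2 + 3(r+1), since 2·(57r^2 + 3r) − (57(r+1)^2 + 3(r+1)) = 57r^2 - 111r - 60, which is nonnegative for all r ≥ 12.
Combining, 3·2^(r + 1) ≥ 57(r+1)^2 + 3(r+1).
By the principle of mathematical induction, the result holds for all n ≥ 12.
Hence the smallest such M is 12.

M = 12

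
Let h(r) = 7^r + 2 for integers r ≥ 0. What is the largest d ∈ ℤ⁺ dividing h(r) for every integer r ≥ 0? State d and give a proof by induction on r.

d = 3

Computing the first values: h(0) = 3 and h(1) = 9; gcd(3, 9) = 3, so d ≤ 3.
We prove 3 | 7^r + 2 for all r ≥ 0 by induction on r.
Base case (r = 0): h(0) = 3 = 3·(1), so 3 | h(0).
Inductive step: suppose the statement holds for some p ≥ 0, i.e. 3 | h(p). Then
h(p+1) = 7^(p+1) + 2 = 7·(7^p + 2) - 12 = 7·h(p) - 12. The first term is divisible by 3 by the inductive hypothesis, and -12 is divisible by 3. Hence 3 | h(p+1).
This completes the induction.
Therefore the largest such d is 3.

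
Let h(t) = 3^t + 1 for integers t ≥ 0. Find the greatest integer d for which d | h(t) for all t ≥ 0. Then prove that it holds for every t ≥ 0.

d = 2

Computing the first values: h(0) = 2 and h(1) = 4; gcd(2, 4) = 2, so d ≤ 2.
We prove 2 | 3^t + 1 for all t ≥ 0 by induction on t.
Base step (t = 0): h(0) = 2 = 2·(1), so 2 | h(0).
Suppose the result is true for t = i, i.e. 2 | h(i). Then
h(i+1) = 3^(i+1) + 1 = 3·(3^i + 1) - 2 = 3·h(i) - 2. The first term is divisible by 2 by the inductive hypothesis, and -2 is divisible by 2. Hence 2 | h(i+1).
By the principle of mathematical induction, the result holds for all t ≥ 0.
Therefore the largest such d is 2.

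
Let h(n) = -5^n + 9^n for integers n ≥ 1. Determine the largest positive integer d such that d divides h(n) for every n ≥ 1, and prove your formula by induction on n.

Computing the first values: h(1) = 4 and h(2) = 56; gcd(4, 56) = 4, so d ≤ 4.
We prove 4 | -5^n + 9^n for all n ≥ 1 by induction on n.
For the base case n = 1: h(1) = 4 = 4·(1), so 4 | h(1).
Inductive step: assume the claim holds for n = j, i.e. 4 | h(j). Then
9^{j+1} − 5^{j+1} = 9·9^j − 5·5^j = 9·(9^j − 5^j) + (4)·5^j. The first term is divisible by 4 by the inductive hypothesis, and the second term (4)·5^j is divisible by 4 since 4 | 4. Hence 4 | h(j+1).
By induction, the statement is established for all n ≥ 1.
Therefore the largest such d is 4.

d = 4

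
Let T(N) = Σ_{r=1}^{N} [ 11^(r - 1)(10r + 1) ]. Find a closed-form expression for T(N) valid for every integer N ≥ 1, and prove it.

We claim T(N) = 11^N·N for all N ≥ 1.
Base case (N = 1): T(1) = 11, and the closed form gives 11. They agree.
Inductive step: assume the claim holds for N = r, so T(r) = 11^r·r.
Then T(r+1) = T(r) + (11^r(10r + 11)) = (11^r·r) + (11^r(10r + 11)).
Simplifying, T(r+1) = 11^(r + 1)(r + 1) = 11^(r+1)·(r+1),
which is the closed form with N = r+1.
By induction, the statement is established for all N ≥ 1.

T(N) = 11^N·N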